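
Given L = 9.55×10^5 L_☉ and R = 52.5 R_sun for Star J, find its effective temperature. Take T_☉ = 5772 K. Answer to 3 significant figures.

2.49×10^4 K

T/T_☉ = (L/L_☉)^(1/4) / (R/R_☉)^(1/2)
T = 5772 × (9.55×10^5)^(1/4) / √(52.5) = 5772 × 31.26 / 7.246 = 2.490×10^4 K.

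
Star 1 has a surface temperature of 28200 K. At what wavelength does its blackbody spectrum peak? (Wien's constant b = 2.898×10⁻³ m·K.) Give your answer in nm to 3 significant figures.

λ_max = b/T = 2.898×10⁻³ / 28200 = 1.03×10^-7 m = 102.8 nm.

103 nm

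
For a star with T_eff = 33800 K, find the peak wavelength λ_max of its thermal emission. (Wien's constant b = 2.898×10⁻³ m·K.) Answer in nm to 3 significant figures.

λ_max = b/T = 2.898×10⁻³ / 33800 = 8.57×10^-8 m = 85.74 nm.

85.7 nm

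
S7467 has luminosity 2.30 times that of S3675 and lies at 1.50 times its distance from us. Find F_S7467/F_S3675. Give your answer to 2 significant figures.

F = L/(4πd²), so F_S7467/F_S3675 = (L_S7467/L_S3675) / (d_S7467/d_S3675)²
= 2.30 / (1.50)² = 2.30 / 2.250 = 1.022.

1.0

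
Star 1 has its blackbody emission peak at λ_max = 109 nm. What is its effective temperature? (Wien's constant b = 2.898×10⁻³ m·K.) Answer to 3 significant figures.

2.66×10^4 K

T = b/λ_max = 2.898×10⁻³ / (109×10⁻⁹) = 2.659×10^4 K.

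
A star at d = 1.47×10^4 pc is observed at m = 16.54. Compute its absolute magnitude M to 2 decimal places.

0.70

M = m − 5 log₁₀(d/10 pc) = 16.54 − 5 log₁₀(1.47×10^4/10)
  = 16.54 − 5 × 3.167 = 16.54 − 15.84 = 0.70.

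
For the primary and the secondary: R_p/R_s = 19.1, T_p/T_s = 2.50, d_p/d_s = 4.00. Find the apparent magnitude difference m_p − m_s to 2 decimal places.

L_p/L_s = (19.1)²(2.50)⁴ = 1.425×10^4.
F_p/F_s = (L_p/L_s)/(d_p/d_s)² = 1.425×10^4/16.00 = 890.6.
m_p − m_s = −2.5 log₁₀(890.6) = -7.37.

-7.37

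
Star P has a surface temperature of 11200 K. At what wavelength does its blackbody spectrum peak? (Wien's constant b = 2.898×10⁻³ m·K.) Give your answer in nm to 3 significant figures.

λ_max = b/T = 2.898×10⁻³ / 11200 = 2.59×10^-7 m = 258.8 nm.

259 nm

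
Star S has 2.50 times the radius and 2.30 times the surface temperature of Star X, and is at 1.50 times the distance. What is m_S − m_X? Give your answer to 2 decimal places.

L_S/L_X = (2.50)²(2.30)⁴ = 174.9.
F_S/F_X = (L_S/L_X)/(d_S/d_X)² = 174.9/2.250 = 77.73.
m_S − m_X = −2.5 log₁₀(77.73) = -4.73.

-4.73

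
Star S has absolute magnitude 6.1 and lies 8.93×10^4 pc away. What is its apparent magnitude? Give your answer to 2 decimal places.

m = M + 5 log₁₀(d/10 pc) = 6.1 + 5 log₁₀(8.93×10^4/10)
  = 6.1 + 5 × 3.951 = 6.1 + 19.75 = 25.85.

25.85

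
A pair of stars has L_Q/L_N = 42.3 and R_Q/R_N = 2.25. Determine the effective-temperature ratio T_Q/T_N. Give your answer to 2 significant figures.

1.7

L ∝ R²T⁴ gives T ∝ (L/R²)^(1/4), so
T_Q/T_N = (42.3 / 2.25²)^(1/4) = (8.356)^(1/4) = 1.700.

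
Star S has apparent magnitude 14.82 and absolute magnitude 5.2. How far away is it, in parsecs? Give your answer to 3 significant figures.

m − M = 5 log₁₀(d/10 pc)
14.82 − (5.2) = 9.62 = 5 log₁₀(d/10)
d = 10 × 10^(9.62/5) = 10 × 10^1.924 = 839.5 pc.

839 pc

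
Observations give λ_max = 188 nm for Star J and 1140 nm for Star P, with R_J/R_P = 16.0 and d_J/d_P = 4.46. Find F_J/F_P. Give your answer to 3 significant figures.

Wien's law: T_J/T_P = λ_P/λ_J = 1140/188 = 6.064.
L_J/L_P = (R_J/R_P)²(T_J/T_P)⁴ = (16.0)²(6.064)⁴ = 3.461×10^5.
F_J/F_P = (L_J/L_P)/(d_J/d_P)² = 3.461×10^5/(4.46)² = 1.740×10^4.

1.74×10^4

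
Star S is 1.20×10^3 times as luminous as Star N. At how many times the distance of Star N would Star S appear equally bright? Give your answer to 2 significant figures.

Equal flux requires L_S/d_S² = L_N/d_N², so d_S/d_N = √(L_S/L_N)
= √(1.20×10^3) = 34.64.

35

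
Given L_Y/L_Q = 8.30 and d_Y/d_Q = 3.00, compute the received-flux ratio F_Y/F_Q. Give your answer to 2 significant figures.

0.92

F = L/(4πd²), so F_Y/F_Q = (L_Y/L_Q) / (d_Y/d_Q)²
= 8.30 / (3.00)² = 8.30 / 9.000 = 0.9222.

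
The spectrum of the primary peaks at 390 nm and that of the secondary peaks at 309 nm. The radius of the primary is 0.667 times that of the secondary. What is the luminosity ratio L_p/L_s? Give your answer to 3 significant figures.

Wien's law gives T ∝ 1/λ_max, so T_p/T_s = λ_s/λ_p = 309/390 = 0.7923.
Then L ∝ R²T⁴ gives L_p/L_s = (0.667)² × (0.7923)⁴ = 0.4449 × 0.3941 = 0.1753.

0.175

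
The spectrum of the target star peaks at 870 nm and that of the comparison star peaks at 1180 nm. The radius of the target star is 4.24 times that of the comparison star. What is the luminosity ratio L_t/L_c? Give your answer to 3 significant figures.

60.8

Wien's law gives T ∝ 1/λ_max, so T_t/T_c = λ_c/λ_t = 1180/870 = 1.356.
Then L ∝ R²T⁴ gives L_t/L_c = (4.24)² × (1.356)⁴ = 17.98 × 3.384 = 60.84.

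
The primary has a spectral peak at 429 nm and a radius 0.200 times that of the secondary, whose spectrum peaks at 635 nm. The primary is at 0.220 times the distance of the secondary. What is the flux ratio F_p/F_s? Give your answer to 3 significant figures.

3.97

Wien's law: T_p/T_s = λ_s/λ_p = 635/429 = 1.480.
L_p/L_s = (R_p/R_s)²(T_p/T_s)⁴ = (0.200)²(1.480)⁴ = 0.1920.
F_p/F_s = (L_p/L_s)/(d_p/d_s)² = 0.1920/(0.220)² = 3.967.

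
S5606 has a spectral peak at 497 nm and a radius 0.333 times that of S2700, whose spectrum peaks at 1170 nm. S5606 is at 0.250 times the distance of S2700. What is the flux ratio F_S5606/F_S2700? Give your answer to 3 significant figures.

54.5

Wien's law: T_S5606/T_S2700 = λ_S2700/λ_S5606 = 1170/497 = 2.354.
L_S5606/L_S2700 = (R_S5606/R_S2700)²(T_S5606/T_S2700)⁴ = (0.333)²(2.354)⁴ = 3.406.
F_S5606/F_S2700 = (L_S5606/L_S2700)/(d_S5606/d_S2700)² = 3.406/(0.250)² = 54.49.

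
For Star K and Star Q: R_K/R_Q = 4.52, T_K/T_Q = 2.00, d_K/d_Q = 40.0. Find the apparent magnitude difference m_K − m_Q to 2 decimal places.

L_K/L_Q = (4.52)²(2.00)⁴ = 326.9.
F_K/F_Q = (L_K/L_Q)/(d_K/d_Q)² = 326.9/1600 = 0.2043.
m_K − m_Q = −2.5 log₁₀(0.2043) = 1.72.

1.72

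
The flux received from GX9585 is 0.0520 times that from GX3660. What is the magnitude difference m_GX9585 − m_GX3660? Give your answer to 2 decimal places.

m_GX9585 − m_GX3660 = −2.5 log₁₀(F_GX9585/F_GX3660) = −2.5 log₁₀(0.0520) = −2.5 × (-1.284) = 3.210.

3.21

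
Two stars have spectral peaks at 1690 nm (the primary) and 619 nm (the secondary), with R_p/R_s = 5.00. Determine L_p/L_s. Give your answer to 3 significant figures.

Wien's law gives T ∝ 1/λ_max, so T_p/T_s = λ_s/λ_p = 619/1690 = 0.3663.
Then L ∝ R²T⁴ gives L_p/L_s = (5.00)² × (0.3663)⁴ = 25.00 × 0.01800 = 0.4499.

0.450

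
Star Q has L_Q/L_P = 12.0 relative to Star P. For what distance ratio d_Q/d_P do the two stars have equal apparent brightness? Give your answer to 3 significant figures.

Equal flux requires L_Q/d_Q² = L_P/d_P², so d_Q/d_P = √(L_Q/L_P)
= √(12.0) = 3.464.

3.46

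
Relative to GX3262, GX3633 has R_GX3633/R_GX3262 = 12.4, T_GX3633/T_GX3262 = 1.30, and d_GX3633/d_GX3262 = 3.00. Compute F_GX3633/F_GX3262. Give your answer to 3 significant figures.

48.8

L_GX3633/L_GX3262 = (R_GX3633/R_GX3262)²(T_GX3633/T_GX3262)⁴ = (12.4)² × (1.30)⁴ = 439.2.
F_GX3633/F_GX3262 = (L_GX3633/L_GX3262)/(d_GX3633/d_GX3262)² = 439.2 / (3.00)² = 48.79.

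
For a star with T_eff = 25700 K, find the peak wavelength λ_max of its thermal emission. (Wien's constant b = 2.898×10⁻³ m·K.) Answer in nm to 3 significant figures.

λ_max = b/T = 2.898×10⁻³ / 25700 = 1.13×10^-7 m = 112.8 nm.

113 nm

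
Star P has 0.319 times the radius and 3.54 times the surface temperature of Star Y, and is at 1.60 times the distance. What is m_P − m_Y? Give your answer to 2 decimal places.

-1.99

L_P/L_Y = (0.319)²(3.54)⁴ = 15.98.
F_P/F_Y = (L_P/L_Y)/(d_P/d_Y)² = 15.98/2.560 = 6.242.
m_P − m_Y = −2.5 log₁₀(6.242) = -1.99.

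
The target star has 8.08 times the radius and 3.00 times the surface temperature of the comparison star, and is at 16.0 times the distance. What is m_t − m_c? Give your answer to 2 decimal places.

-3.29

L_t/L_c = (8.08)²(3.00)⁴ = 5288.
F_t/F_c = (L_t/L_c)/(d_t/d_c)² = 5288/256.0 = 20.66.
m_t − m_c = −2.5 log₁₀(20.66) = -3.29.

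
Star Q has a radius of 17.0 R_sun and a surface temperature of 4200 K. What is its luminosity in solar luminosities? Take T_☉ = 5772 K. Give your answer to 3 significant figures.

L/L_☉ = (R/R_☉)² (T/T_☉)⁴ = (17.0)² × (4200/5772)⁴
       = 289.0 × (0.7277)⁴ = 289.0 × 0.2803 = 81.02.

81.0 solar luminosities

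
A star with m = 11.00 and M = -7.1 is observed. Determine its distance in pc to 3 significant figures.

4.17×10^4 pc

m − M = 5 log₁₀(d/10 pc)
11.00 − (-7.1) = 18.10 = 5 log₁₀(d/10)
d = 10 × 10^(18.10/5) = 10 × 10^3.620 = 4.169×10^4 pc.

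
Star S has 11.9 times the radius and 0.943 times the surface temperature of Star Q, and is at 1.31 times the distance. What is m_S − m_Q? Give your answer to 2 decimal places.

L_S/L_Q = (11.9)²(0.943)⁴ = 112.0.
F_S/F_Q = (L_S/L_Q)/(d_S/d_Q)² = 112.0/1.716 = 65.25.
m_S − m_Q = −2.5 log₁₀(65.25) = -4.54.

-4.54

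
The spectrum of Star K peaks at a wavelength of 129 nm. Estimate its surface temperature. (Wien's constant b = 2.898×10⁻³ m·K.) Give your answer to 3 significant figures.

T = b/λ_max = 2.898×10⁻³ / (129×10⁻⁹) = 2.247×10^4 K.

2.25×10^4 K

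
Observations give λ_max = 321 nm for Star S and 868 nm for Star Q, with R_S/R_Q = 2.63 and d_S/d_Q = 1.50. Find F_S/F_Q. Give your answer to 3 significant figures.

164

Wien's law: T_S/T_Q = λ_Q/λ_S = 868/321 = 2.704.
L_S/L_Q = (R_S/R_Q)²(T_S/T_Q)⁴ = (2.63)²(2.704)⁴ = 369.8.
F_S/F_Q = (L_S/L_Q)/(d_S/d_Q)² = 369.8/(1.50)² = 164.4.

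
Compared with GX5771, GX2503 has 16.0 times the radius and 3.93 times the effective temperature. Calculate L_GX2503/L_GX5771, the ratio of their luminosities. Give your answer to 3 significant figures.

From the Stefan–Boltzmann law, L ∝ R²T⁴, so
L_GX2503/L_GX5771 = (R_GX2503/R_GX5771)² (T_GX2503/T_GX5771)⁴ = (16.0)² × (3.93)⁴ = 256.0 × 238.5 = 6.107×10^4.

6.11×10^4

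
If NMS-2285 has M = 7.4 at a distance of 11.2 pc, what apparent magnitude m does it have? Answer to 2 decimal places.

m = M + 5 log₁₀(d/10 pc) = 7.4 + 5 log₁₀(11.2/10)
  = 7.4 + 5 × 0.049 = 7.4 + 0.25 = 7.65.

7.65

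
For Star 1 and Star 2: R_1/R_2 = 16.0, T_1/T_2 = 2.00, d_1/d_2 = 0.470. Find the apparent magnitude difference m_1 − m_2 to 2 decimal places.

L_1/L_2 = (16.0)²(2.00)⁴ = 4096.
F_1/F_2 = (L_1/L_2)/(d_1/d_2)² = 4096/0.2209 = 1.854×10^4.
m_1 − m_2 = −2.5 log₁₀(1.854×10^4) = -10.67.

-10.67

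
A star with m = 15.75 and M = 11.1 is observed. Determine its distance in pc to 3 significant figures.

m − M = 5 log₁₀(d/10 pc)
15.75 − (11.1) = 4.65 = 5 log₁₀(d/10)
d = 10 × 10^(4.65/5) = 10 × 10^0.930 = 85.11 pc.

85.1 pc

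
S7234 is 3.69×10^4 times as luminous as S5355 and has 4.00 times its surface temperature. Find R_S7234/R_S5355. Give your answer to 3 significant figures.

12.0

L ∝ R²T⁴ gives R ∝ √L / T², so
R_S7234/R_S5355 = √(3.69×10^4) / (4.00)² = 192.1 / 16.00 = 12.01.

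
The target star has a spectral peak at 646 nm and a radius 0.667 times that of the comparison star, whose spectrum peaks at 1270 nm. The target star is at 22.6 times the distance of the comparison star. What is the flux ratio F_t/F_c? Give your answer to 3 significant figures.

0.0130

Wien's law: T_t/T_c = λ_c/λ_t = 1270/646 = 1.966.
L_t/L_c = (R_t/R_c)²(T_t/T_c)⁴ = (0.667)²(1.966)⁴ = 6.646.
F_t/F_c = (L_t/L_c)/(d_t/d_c)² = 6.646/(22.6)² = 0.01301.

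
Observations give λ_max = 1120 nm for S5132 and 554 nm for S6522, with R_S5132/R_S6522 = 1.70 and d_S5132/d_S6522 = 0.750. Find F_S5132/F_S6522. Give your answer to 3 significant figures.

0.308

Wien's law: T_S5132/T_S6522 = λ_S6522/λ_S5132 = 554/1120 = 0.4946.
L_S5132/L_S6522 = (R_S5132/R_S6522)²(T_S5132/T_S6522)⁴ = (1.70)²(0.4946)⁴ = 0.1730.
F_S5132/F_S6522 = (L_S5132/L_S6522)/(d_S5132/d_S6522)² = 0.1730/(0.750)² = 0.3076.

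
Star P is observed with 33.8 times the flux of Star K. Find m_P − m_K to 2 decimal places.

m_P − m_K = −2.5 log₁₀(F_P/F_K) = −2.5 log₁₀(33.8) = −2.5 × (1.529) = -3.822.

-3.82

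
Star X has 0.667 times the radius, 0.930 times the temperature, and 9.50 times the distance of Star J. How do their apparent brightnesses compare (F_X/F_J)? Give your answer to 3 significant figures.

0.00369

L_X/L_J = (R_X/R_J)²(T_X/T_J)⁴ = (0.667)² × (0.930)⁴ = 0.3328.
F_X/F_J = (L_X/L_J)/(d_X/d_J)² = 0.3328 / (9.50)² = 0.003688.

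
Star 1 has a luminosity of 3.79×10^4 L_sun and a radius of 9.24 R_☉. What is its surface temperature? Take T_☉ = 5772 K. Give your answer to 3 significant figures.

2.65×10^4 K

T/T_☉ = (L/L_☉)^(1/4) / (R/R_☉)^(1/2)
T = 5772 × (3.79×10^4)^(1/4) / √(9.24) = 5772 × 13.95 / 3.040 = 2.649×10^4 K.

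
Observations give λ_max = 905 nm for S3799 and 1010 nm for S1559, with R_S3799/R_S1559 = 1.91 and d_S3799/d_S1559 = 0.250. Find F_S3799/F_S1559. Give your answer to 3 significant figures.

90.5

Wien's law: T_S3799/T_S1559 = λ_S1559/λ_S3799 = 1010/905 = 1.116.
L_S3799/L_S1559 = (R_S3799/R_S1559)²(T_S3799/T_S1559)⁴ = (1.91)²(1.116)⁴ = 5.659.
F_S3799/F_S1559 = (L_S3799/L_S1559)/(d_S3799/d_S1559)² = 5.659/(0.250)² = 90.55.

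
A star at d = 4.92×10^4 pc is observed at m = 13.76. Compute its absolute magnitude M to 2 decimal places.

-4.70

M = m − 5 log₁₀(d/10 pc) = 13.76 − 5 log₁₀(4.92×10^4/10)
  = 13.76 − 5 × 3.692 = 13.76 − 18.46 = -4.70.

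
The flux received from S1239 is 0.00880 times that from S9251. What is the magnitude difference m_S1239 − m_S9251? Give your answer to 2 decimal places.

5.14

m_S1239 − m_S9251 = −2.5 log₁₀(F_S1239/F_S9251) = −2.5 log₁₀(0.00880) = −2.5 × (-2.056) = 5.139.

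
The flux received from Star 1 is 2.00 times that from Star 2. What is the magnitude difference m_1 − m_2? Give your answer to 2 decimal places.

-0.75

m_1 − m_2 = −2.5 log₁₀(F_1/F_2) = −2.5 log₁₀(2.00) = −2.5 × (0.301) = -0.753.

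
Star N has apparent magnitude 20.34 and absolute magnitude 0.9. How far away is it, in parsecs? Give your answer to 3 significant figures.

7.73×10^4 pc

m − M = 5 log₁₀(d/10 pc)
20.34 − (0.9) = 19.44 = 5 log₁₀(d/10)
d = 10 × 10^(19.44/5) = 10 × 10^3.888 = 7.727×10^4 pc.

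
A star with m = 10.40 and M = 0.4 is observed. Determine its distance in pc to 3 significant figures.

m − M = 5 log₁₀(d/10 pc)
10.40 − (0.4) = 10.00 = 5 log₁₀(d/10)
d = 10 × 10^(10.00/5) = 10 × 10^2.000 = 1000 pc.

1.00×10^3 pc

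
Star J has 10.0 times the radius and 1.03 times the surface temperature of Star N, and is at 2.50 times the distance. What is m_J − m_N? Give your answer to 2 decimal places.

L_J/L_N = (10.0)²(1.03)⁴ = 112.6.
F_J/F_N = (L_J/L_N)/(d_J/d_N)² = 112.6/6.250 = 18.01.
m_J − m_N = −2.5 log₁₀(18.01) = -3.14.

-3.14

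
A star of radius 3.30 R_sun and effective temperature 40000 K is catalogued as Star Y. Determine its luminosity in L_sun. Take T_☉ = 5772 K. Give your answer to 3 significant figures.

2.51×10^4 L_sun

L/L_☉ = (R/R_☉)² (T/T_☉)⁴ = (3.30)² × (40000/5772)⁴
       = 10.89 × (6.930)⁴ = 10.89 × 2306 = 2.512×10^4.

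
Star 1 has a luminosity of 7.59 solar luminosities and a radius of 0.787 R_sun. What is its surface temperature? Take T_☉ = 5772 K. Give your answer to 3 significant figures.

1.08×10^4 K

T/T_☉ = (L/L_☉)^(1/4) / (R/R_☉)^(1/2)
T = 5772 × (7.59)^(1/4) / √(0.787) = 5772 × 1.660 / 0.8871 = 1.080×10^4 K.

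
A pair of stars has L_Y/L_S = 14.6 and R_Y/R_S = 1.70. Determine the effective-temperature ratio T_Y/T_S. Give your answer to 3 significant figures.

L ∝ R²T⁴ gives T ∝ (L/R²)^(1/4), so
T_Y/T_S = (14.6 / 1.70²)^(1/4) = (5.052)^(1/4) = 1.499.

1.50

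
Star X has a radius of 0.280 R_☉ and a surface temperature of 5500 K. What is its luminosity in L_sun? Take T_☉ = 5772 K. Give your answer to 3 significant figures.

0.0646 L_sun

L/L_☉ = (R/R_☉)² (T/T_☉)⁴ = (0.280)² × (5500/5772)⁴
       = 0.07840 × (0.9529)⁴ = 0.07840 × 0.8244 = 0.06463.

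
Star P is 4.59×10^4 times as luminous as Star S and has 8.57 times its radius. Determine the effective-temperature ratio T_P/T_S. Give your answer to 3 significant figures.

5.00

L ∝ R²T⁴ gives T ∝ (L/R²)^(1/4), so
T_P/T_S = (4.59×10^4 / 8.57²)^(1/4) = (625.0)^(1/4) = 5.000.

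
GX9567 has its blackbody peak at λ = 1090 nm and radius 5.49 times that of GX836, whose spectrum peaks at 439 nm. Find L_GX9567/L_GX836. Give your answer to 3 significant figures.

0.793

Wien's law gives T ∝ 1/λ_max, so T_GX9567/T_GX836 = λ_GX836/λ_GX9567 = 439/1090 = 0.4028.
Then L ∝ R²T⁴ gives L_GX9567/L_GX836 = (5.49)² × (0.4028)⁴ = 30.14 × 0.02631 = 0.7930.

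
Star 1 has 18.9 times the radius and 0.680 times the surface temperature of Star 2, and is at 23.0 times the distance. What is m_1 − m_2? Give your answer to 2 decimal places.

L_1/L_2 = (18.9)²(0.680)⁴ = 76.38.
F_1/F_2 = (L_1/L_2)/(d_1/d_2)² = 76.38/529.0 = 0.1444.
m_1 − m_2 = −2.5 log₁₀(0.1444) = 2.10.

2.10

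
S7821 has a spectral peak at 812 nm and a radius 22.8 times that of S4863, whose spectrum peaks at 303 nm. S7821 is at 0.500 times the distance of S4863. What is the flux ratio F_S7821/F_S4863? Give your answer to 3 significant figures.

Wien's law: T_S7821/T_S4863 = λ_S4863/λ_S7821 = 303/812 = 0.3732.
L_S7821/L_S4863 = (R_S7821/R_S4863)²(T_S7821/T_S4863)⁴ = (22.8)²(0.3732)⁴ = 10.08.
F_S7821/F_S4863 = (L_S7821/L_S4863)/(d_S7821/d_S4863)² = 10.08/(0.500)² = 40.32.

40.3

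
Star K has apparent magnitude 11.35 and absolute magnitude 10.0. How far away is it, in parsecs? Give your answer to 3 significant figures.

18.6 pc

m − M = 5 log₁₀(d/10 pc)
11.35 − (10.0) = 1.35 = 5 log₁₀(d/10)
d = 10 × 10^(1.35/5) = 10 × 10^0.270 = 18.62 pc.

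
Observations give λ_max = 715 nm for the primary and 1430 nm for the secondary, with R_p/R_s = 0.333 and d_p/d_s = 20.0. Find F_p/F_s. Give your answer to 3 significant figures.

0.00444

Wien's law: T_p/T_s = λ_s/λ_p = 1430/715 = 2.000.
L_p/L_s = (R_p/R_s)²(T_p/T_s)⁴ = (0.333)²(2.000)⁴ = 1.774.
F_p/F_s = (L_p/L_s)/(d_p/d_s)² = 1.774/(20.0)² = 0.004436.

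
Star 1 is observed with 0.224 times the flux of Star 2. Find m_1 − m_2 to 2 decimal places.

m_1 − m_2 = −2.5 log₁₀(F_1/F_2) = −2.5 log₁₀(0.224) = −2.5 × (-0.650) = 1.624.

1.62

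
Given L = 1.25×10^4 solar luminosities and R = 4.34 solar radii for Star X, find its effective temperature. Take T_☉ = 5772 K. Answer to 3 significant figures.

2.93×10^4 K

T/T_☉ = (L/L_☉)^(1/4) / (R/R_☉)^(1/2)
T = 5772 × (1.25×10^4)^(1/4) / √(4.34) = 5772 × 10.57 / 2.083 = 2.930×10^4 K.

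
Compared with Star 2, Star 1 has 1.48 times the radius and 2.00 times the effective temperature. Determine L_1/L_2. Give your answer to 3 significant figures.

From the Stefan–Boltzmann law, L ∝ R²T⁴, so
L_1/L_2 = (R_1/R_2)² (T_1/T_2)⁴ = (1.48)² × (2.00)⁴ = 2.190 × 16.00 = 35.05.

35.0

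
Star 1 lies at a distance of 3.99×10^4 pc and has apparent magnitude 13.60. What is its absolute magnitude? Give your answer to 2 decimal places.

M = m − 5 log₁₀(d/10 pc) = 13.60 − 5 log₁₀(3.99×10^4/10)
  = 13.60 − 5 × 3.601 = 13.60 − 18.00 = -4.40.

-4.40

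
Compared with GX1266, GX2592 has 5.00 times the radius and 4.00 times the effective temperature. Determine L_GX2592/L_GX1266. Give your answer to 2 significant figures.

6.4×10^3

From the Stefan–Boltzmann law, L ∝ R²T⁴, so
L_GX2592/L_GX1266 = (R_GX2592/R_GX1266)² (T_GX2592/T_GX1266)⁴ = (5.00)² × (4.00)⁴ = 25.00 × 256.0 = 6400.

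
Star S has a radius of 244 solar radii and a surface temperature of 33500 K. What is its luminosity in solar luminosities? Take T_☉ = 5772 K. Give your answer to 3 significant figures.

L/L_☉ = (R/R_☉)² (T/T_☉)⁴ = (244)² × (33500/5772)⁴
       = 5.954×10^4 × (5.804)⁴ = 5.954×10^4 × 1135 = 6.755×10^7.

6.76×10^7 solar luminosities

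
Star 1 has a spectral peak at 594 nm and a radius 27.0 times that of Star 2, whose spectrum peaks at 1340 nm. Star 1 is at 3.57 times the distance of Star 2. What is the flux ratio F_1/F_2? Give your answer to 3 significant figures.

1.48×10^3

Wien's law: T_1/T_2 = λ_2/λ_1 = 1340/594 = 2.256.
L_1/L_2 = (R_1/R_2)²(T_1/T_2)⁴ = (27.0)²(2.256)⁴ = 1.888×10^4.
F_1/F_2 = (L_1/L_2)/(d_1/d_2)² = 1.888×10^4/(3.57)² = 1481.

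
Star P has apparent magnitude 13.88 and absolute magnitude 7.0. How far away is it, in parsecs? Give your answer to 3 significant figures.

238 pc

m − M = 5 log₁₀(d/10 pc)
13.88 − (7.0) = 6.88 = 5 log₁₀(d/10)
d = 10 × 10^(6.88/5) = 10 × 10^1.376 = 237.7 pc.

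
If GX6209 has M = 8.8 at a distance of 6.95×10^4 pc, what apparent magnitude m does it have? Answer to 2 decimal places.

28.01

m = M + 5 log₁₀(d/10 pc) = 8.8 + 5 log₁₀(6.95×10^4/10)
  = 8.8 + 5 × 3.842 = 8.8 + 19.21 = 28.01.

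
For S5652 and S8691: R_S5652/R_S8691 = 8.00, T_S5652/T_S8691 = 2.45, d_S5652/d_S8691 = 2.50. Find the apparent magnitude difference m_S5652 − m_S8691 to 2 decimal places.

-6.42

L_S5652/L_S8691 = (8.00)²(2.45)⁴ = 2306.
F_S5652/F_S8691 = (L_S5652/L_S8691)/(d_S5652/d_S8691)² = 2306/6.250 = 368.9.
m_S5652 − m_S8691 = −2.5 log₁₀(368.9) = -6.42.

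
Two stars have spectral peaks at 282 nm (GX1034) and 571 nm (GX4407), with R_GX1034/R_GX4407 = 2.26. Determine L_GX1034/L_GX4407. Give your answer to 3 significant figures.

Wien's law gives T ∝ 1/λ_max, so T_GX1034/T_GX4407 = λ_GX4407/λ_GX1034 = 571/282 = 2.025.
Then L ∝ R²T⁴ gives L_GX1034/L_GX4407 = (2.26)² × (2.025)⁴ = 5.108 × 16.81 = 85.85.

85.9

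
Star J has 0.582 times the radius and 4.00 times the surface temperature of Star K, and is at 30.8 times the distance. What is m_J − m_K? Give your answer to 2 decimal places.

L_J/L_K = (0.582)²(4.00)⁴ = 86.71.
F_J/F_K = (L_J/L_K)/(d_J/d_K)² = 86.71/948.6 = 0.09141.
m_J − m_K = −2.5 log₁₀(0.09141) = 2.60.

2.60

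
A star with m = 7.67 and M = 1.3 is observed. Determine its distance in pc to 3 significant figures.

m − M = 5 log₁₀(d/10 pc)
7.67 − (1.3) = 6.37 = 5 log₁₀(d/10)
d = 10 × 10^(6.37/5) = 10 × 10^1.274 = 187.9 pc.

188 pc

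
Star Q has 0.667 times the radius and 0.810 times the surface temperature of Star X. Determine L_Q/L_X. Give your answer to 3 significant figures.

0.192

From the Stefan–Boltzmann law, L ∝ R²T⁴, so
L_Q/L_X = (R_Q/R_X)² (T_Q/T_X)⁴ = (0.667)² × (0.810)⁴ = 0.4449 × 0.4305 = 0.1915.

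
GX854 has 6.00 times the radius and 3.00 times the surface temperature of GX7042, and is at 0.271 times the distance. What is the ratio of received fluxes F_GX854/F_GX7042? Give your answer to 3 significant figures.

L_GX854/L_GX7042 = (R_GX854/R_GX7042)²(T_GX854/T_GX7042)⁴ = (6.00)² × (3.00)⁴ = 2916.
F_GX854/F_GX7042 = (L_GX854/L_GX7042)/(d_GX854/d_GX7042)² = 2916 / (0.271)² = 3.971×10^4.

3.97×10^4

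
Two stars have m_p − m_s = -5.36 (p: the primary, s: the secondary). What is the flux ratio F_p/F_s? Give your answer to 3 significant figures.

F_p/F_s = 10^(−(m_p − m_s)/2.5) = 10^(5.36/2.5) = 10^2.144 = 139.3.

139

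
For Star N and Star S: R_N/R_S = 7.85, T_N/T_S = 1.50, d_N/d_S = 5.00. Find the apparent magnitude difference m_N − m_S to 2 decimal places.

L_N/L_S = (7.85)²(1.50)⁴ = 312.0.
F_N/F_S = (L_N/L_S)/(d_N/d_S)² = 312.0/25.00 = 12.48.
m_N − m_S = −2.5 log₁₀(12.48) = -2.74.

-2.74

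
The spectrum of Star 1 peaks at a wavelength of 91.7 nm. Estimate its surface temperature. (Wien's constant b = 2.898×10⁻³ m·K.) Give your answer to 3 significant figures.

3.16×10^4 K

T = b/λ_max = 2.898×10⁻³ / (91.7×10⁻⁹) = 3.160×10^4 K.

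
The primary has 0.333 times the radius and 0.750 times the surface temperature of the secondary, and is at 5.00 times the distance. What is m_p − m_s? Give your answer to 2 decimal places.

7.13

L_p/L_s = (0.333)²(0.750)⁴ = 0.03509.
F_p/F_s = (L_p/L_s)/(d_p/d_s)² = 0.03509/25.00 = 0.001403.
m_p − m_s = −2.5 log₁₀(0.001403) = 7.13.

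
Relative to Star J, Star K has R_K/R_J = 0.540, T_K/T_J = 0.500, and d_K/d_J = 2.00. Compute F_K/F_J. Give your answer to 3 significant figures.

0.00456

L_K/L_J = (R_K/R_J)²(T_K/T_J)⁴ = (0.540)² × (0.500)⁴ = 0.01823.
F_K/F_J = (L_K/L_J)/(d_K/d_J)² = 0.01823 / (2.00)² = 0.004556.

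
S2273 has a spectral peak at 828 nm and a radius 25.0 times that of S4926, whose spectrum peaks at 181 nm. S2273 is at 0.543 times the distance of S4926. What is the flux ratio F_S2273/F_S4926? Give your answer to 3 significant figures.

4.84

Wien's law: T_S2273/T_S4926 = λ_S4926/λ_S2273 = 181/828 = 0.2186.
L_S2273/L_S4926 = (R_S2273/R_S4926)²(T_S2273/T_S4926)⁴ = (25.0)²(0.2186)⁴ = 1.427.
F_S2273/F_S4926 = (L_S2273/L_S4926)/(d_S2273/d_S4926)² = 1.427/(0.543)² = 4.840.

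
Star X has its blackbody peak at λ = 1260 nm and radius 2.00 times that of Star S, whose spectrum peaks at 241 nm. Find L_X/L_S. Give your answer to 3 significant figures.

Wien's law gives T ∝ 1/λ_max, so T_X/T_S = λ_S/λ_X = 241/1260 = 0.1913.
Then L ∝ R²T⁴ gives L_X/L_S = (2.00)² × (0.1913)⁴ = 4.000 × 0.001338 = 0.005354.

0.00535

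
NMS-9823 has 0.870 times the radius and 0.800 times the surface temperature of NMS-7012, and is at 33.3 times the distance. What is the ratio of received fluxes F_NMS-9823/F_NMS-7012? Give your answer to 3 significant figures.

L_NMS-9823/L_NMS-7012 = (R_NMS-9823/R_NMS-7012)²(T_NMS-9823/T_NMS-7012)⁴ = (0.870)² × (0.800)⁴ = 0.3100.
F_NMS-9823/F_NMS-7012 = (L_NMS-9823/L_NMS-7012)/(d_NMS-9823/d_NMS-7012)² = 0.3100 / (33.3)² = 2.796×10^-4.

2.80×10^-4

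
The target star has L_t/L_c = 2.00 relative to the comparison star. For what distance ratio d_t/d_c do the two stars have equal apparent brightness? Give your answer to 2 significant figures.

1.4

Equal flux requires L_t/d_t² = L_c/d_c², so d_t/d_c = √(L_t/L_c)
= √(2.00) = 1.414.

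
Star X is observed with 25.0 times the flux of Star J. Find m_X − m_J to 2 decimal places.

m_X − m_J = −2.5 log₁₀(F_X/F_J) = −2.5 log₁₀(25.0) = −2.5 × (1.398) = -3.495.

-3.49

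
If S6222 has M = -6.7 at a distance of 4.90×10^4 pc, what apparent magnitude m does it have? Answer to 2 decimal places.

11.75

m = M + 5 log₁₀(d/10 pc) = -6.7 + 5 log₁₀(4.90×10^4/10)
  = -6.7 + 5 × 3.690 = -6.7 + 18.45 = 11.75.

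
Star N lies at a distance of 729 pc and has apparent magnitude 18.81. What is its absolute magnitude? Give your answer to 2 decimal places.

M = m − 5 log₁₀(d/10 pc) = 18.81 − 5 log₁₀(729/10)
  = 18.81 − 5 × 1.863 = 18.81 − 9.31 = 9.50.

9.50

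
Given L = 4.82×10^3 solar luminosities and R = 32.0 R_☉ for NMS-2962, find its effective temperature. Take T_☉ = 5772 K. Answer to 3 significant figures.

8.50×10^3 K

T/T_☉ = (L/L_☉)^(1/4) / (R/R_☉)^(1/2)
T = 5772 × (4.82×10^3)^(1/4) / √(32.0) = 5772 × 8.332 / 5.657 = 8502 K.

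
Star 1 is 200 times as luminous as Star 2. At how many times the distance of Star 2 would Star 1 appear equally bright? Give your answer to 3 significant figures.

14.1

Equal flux requires L_1/d_1² = L_2/d_2², so d_1/d_2 = √(L_1/L_2)
= √(200) = 14.14.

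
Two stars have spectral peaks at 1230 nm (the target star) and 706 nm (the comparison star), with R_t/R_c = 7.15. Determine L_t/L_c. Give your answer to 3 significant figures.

5.55

Wien's law gives T ∝ 1/λ_max, so T_t/T_c = λ_c/λ_t = 706/1230 = 0.5740.
Then L ∝ R²T⁴ gives L_t/L_c = (7.15)² × (0.5740)⁴ = 51.12 × 0.1085 = 5.549.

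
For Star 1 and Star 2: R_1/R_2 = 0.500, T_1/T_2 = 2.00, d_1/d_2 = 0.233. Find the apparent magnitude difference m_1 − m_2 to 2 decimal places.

L_1/L_2 = (0.500)²(2.00)⁴ = 4.000.
F_1/F_2 = (L_1/L_2)/(d_1/d_2)² = 4.000/0.05429 = 73.68.
m_1 − m_2 = −2.5 log₁₀(73.68) = -4.67.

-4.67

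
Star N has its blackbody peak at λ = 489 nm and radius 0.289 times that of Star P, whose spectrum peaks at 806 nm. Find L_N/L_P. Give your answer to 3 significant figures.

Wien's law gives T ∝ 1/λ_max, so T_N/T_P = λ_P/λ_N = 806/489 = 1.648.
Then L ∝ R²T⁴ gives L_N/L_P = (0.289)² × (1.648)⁴ = 0.08352 × 7.381 = 0.6165.

0.616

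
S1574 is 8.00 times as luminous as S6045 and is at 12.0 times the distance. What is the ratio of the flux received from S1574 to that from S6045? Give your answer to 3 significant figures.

0.0556

F = L/(4πd²), so F_S1574/F_S6045 = (L_S1574/L_S6045) / (d_S1574/d_S6045)²
= 8.00 / (12.0)² = 8.00 / 144.0 = 0.05556.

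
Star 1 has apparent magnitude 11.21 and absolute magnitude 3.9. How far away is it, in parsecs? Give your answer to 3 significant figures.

290 pc

m − M = 5 log₁₀(d/10 pc)
11.21 − (3.9) = 7.31 = 5 log₁₀(d/10)
d = 10 × 10^(7.31/5) = 10 × 10^1.462 = 289.7 pc.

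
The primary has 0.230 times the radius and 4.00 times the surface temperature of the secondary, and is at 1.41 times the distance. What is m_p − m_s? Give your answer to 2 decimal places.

-2.08

L_p/L_s = (0.230)²(4.00)⁴ = 13.54.
F_p/F_s = (L_p/L_s)/(d_p/d_s)² = 13.54/1.988 = 6.812.
m_p − m_s = −2.5 log₁₀(6.812) = -2.08.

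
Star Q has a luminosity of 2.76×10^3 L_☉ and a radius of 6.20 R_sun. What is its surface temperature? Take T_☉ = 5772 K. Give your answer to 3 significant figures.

1.68×10^4 K

T/T_☉ = (L/L_☉)^(1/4) / (R/R_☉)^(1/2)
T = 5772 × (2.76×10^3)^(1/4) / √(6.20) = 5772 × 7.248 / 2.490 = 1.680×10^4 K.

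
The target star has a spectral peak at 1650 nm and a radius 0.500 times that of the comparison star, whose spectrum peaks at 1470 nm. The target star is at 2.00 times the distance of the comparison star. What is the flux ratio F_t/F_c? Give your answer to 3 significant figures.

Wien's law: T_t/T_c = λ_c/λ_t = 1470/1650 = 0.8909.
L_t/L_c = (R_t/R_c)²(T_t/T_c)⁴ = (0.500)²(0.8909)⁴ = 0.1575.
F_t/F_c = (L_t/L_c)/(d_t/d_c)² = 0.1575/(2.00)² = 0.03937.

0.0394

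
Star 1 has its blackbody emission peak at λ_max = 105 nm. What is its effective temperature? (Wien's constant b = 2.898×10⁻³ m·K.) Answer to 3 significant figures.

T = b/λ_max = 2.898×10⁻³ / (105×10⁻⁹) = 2.760×10^4 K.

2.76×10^4 K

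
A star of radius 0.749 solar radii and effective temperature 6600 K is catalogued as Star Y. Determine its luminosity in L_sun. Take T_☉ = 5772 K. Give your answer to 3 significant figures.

0.959 L_sun

L/L_☉ = (R/R_☉)² (T/T_☉)⁴ = (0.749)² × (6600/5772)⁴
       = 0.5610 × (1.143)⁴ = 0.5610 × 1.710 = 0.9590.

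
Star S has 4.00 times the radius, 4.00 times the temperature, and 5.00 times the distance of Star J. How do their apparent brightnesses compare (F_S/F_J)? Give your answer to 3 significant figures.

L_S/L_J = (R_S/R_J)²(T_S/T_J)⁴ = (4.00)² × (4.00)⁴ = 4096.
F_S/F_J = (L_S/L_J)/(d_S/d_J)² = 4096 / (5.00)² = 163.8.

164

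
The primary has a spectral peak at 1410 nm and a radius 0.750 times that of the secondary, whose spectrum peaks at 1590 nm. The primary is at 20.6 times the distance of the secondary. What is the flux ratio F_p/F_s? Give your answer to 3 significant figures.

Wien's law: T_p/T_s = λ_s/λ_p = 1590/1410 = 1.128.
L_p/L_s = (R_p/R_s)²(T_p/T_s)⁴ = (0.750)²(1.128)⁴ = 0.9096.
F_p/F_s = (L_p/L_s)/(d_p/d_s)² = 0.9096/(20.6)² = 0.002143.

0.00214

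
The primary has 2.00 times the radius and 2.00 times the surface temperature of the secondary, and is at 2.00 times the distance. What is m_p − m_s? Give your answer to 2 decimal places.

L_p/L_s = (2.00)²(2.00)⁴ = 64.00.
F_p/F_s = (L_p/L_s)/(d_p/d_s)² = 64.00/4.000 = 16.00.
m_p − m_s = −2.5 log₁₀(16.00) = -3.01.

-3.01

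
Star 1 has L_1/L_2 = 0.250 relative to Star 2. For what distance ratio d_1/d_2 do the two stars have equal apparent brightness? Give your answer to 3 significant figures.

0.500

Equal flux requires L_1/d_1² = L_2/d_2², so d_1/d_2 = √(L_1/L_2)
= √(0.250) = 0.5000.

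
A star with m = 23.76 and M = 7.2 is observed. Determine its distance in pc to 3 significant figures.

2.05×10^4 pc

m − M = 5 log₁₀(d/10 pc)
23.76 − (7.2) = 16.56 = 5 log₁₀(d/10)
d = 10 × 10^(16.56/5) = 10 × 10^3.312 = 2.051×10^4 pc.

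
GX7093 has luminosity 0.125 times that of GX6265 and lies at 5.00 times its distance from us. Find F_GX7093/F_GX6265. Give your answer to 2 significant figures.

F = L/(4πd²), so F_GX7093/F_GX6265 = (L_GX7093/L_GX6265) / (d_GX7093/d_GX6265)²
= 0.125 / (5.00)² = 0.125 / 25.00 = 0.005000.

0.0050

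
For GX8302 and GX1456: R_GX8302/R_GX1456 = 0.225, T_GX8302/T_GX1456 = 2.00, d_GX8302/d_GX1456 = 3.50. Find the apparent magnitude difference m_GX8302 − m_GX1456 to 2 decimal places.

L_GX8302/L_GX1456 = (0.225)²(2.00)⁴ = 0.8100.
F_GX8302/F_GX1456 = (L_GX8302/L_GX1456)/(d_GX8302/d_GX1456)² = 0.8100/12.25 = 0.06612.
m_GX8302 − m_GX1456 = −2.5 log₁₀(0.06612) = 2.95.

2.95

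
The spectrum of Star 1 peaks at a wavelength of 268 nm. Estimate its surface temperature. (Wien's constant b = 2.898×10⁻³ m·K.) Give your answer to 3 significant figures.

T = b/λ_max = 2.898×10⁻³ / (268×10⁻⁹) = 1.081×10^4 K.

1.08×10^4 K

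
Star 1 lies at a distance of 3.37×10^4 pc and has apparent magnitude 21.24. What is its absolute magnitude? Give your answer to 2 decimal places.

M = m − 5 log₁₀(d/10 pc) = 21.24 − 5 log₁₀(3.37×10^4/10)
  = 21.24 − 5 × 3.528 = 21.24 − 17.64 = 3.60.

3.60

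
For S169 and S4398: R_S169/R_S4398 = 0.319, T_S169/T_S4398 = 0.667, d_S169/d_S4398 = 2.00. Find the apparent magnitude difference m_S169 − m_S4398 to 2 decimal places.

L_S169/L_S4398 = (0.319)²(0.667)⁴ = 0.02014.
F_S169/F_S4398 = (L_S169/L_S4398)/(d_S169/d_S4398)² = 0.02014/4.000 = 0.005035.
m_S169 − m_S4398 = −2.5 log₁₀(0.005035) = 5.74.

5.74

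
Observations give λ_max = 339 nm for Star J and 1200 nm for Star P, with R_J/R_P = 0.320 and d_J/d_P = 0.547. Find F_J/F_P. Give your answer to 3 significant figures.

53.7

Wien's law: T_J/T_P = λ_P/λ_J = 1200/339 = 3.540.
L_J/L_P = (R_J/R_P)²(T_J/T_P)⁴ = (0.320)²(3.540)⁴ = 16.08.
F_J/F_P = (L_J/L_P)/(d_J/d_P)² = 16.08/(0.547)² = 53.73.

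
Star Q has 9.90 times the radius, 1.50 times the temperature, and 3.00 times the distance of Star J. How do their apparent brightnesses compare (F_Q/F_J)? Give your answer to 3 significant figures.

55.1

L_Q/L_J = (R_Q/R_J)²(T_Q/T_J)⁴ = (9.90)² × (1.50)⁴ = 496.2.
F_Q/F_J = (L_Q/L_J)/(d_Q/d_J)² = 496.2 / (3.00)² = 55.13.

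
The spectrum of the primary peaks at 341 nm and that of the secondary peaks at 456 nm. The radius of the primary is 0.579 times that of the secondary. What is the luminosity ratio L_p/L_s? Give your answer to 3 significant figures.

1.07

Wien's law gives T ∝ 1/λ_max, so T_p/T_s = λ_s/λ_p = 456/341 = 1.337.
Then L ∝ R²T⁴ gives L_p/L_s = (0.579)² × (1.337)⁴ = 0.3352 × 3.198 = 1.072.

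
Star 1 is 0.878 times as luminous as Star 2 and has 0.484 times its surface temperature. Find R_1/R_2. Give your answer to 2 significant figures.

4.0

L ∝ R²T⁴ gives R ∝ √L / T², so
R_1/R_2 = √(0.878) / (0.484)² = 0.9370 / 0.2343 = 4.000.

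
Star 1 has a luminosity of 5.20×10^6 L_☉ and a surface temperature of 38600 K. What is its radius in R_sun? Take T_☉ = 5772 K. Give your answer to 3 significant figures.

R/R_☉ = √(L/L_☉) / (T/T_☉)² = √(5.20×10^6) / (6.687)²
       = 2280 / 44.72 = 50.99.

51.0 R_sun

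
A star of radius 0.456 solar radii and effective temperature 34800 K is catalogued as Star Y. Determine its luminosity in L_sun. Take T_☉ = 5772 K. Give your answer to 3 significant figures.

275 L_sun

L/L_☉ = (R/R_☉)² (T/T_☉)⁴ = (0.456)² × (34800/5772)⁴
       = 0.2079 × (6.029)⁴ = 0.2079 × 1321 = 274.8.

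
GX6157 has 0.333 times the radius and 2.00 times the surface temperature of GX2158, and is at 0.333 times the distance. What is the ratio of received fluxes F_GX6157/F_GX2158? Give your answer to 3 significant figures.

16.0

L_GX6157/L_GX2158 = (R_GX6157/R_GX2158)²(T_GX6157/T_GX2158)⁴ = (0.333)² × (2.00)⁴ = 1.774.
F_GX6157/F_GX2158 = (L_GX6157/L_GX2158)/(d_GX6157/d_GX2158)² = 1.774 / (0.333)² = 16.00.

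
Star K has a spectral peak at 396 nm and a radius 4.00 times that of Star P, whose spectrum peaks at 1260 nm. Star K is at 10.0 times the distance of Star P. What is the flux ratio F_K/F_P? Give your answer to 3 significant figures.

Wien's law: T_K/T_P = λ_P/λ_K = 1260/396 = 3.182.
L_K/L_P = (R_K/R_P)²(T_K/T_P)⁴ = (4.00)²(3.182)⁴ = 1640.
F_K/F_P = (L_K/L_P)/(d_K/d_P)² = 1640/(10.0)² = 16.40.

16.4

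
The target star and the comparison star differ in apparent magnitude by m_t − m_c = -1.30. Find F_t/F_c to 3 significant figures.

3.31

F_t/F_c = 10^(−(m_t − m_c)/2.5) = 10^(1.30/2.5) = 10^0.520 = 3.311.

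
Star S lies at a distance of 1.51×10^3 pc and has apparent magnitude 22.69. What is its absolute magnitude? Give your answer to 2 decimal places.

M = m − 5 log₁₀(d/10 pc) = 22.69 − 5 log₁₀(1.51×10^3/10)
  = 22.69 − 5 × 2.179 = 22.69 − 10.89 = 11.80.

11.80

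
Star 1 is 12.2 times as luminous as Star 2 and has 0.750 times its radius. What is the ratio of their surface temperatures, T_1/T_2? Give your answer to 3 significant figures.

2.16

L ∝ R²T⁴ gives T ∝ (L/R²)^(1/4), so
T_1/T_2 = (12.2 / 0.750²)^(1/4) = (21.69)^(1/4) = 2.158.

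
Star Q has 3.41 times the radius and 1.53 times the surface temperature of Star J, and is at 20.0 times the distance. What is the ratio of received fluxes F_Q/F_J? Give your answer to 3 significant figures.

L_Q/L_J = (R_Q/R_J)²(T_Q/T_J)⁴ = (3.41)² × (1.53)⁴ = 63.72.
F_Q/F_J = (L_Q/L_J)/(d_Q/d_J)² = 63.72 / (20.0)² = 0.1593.

0.159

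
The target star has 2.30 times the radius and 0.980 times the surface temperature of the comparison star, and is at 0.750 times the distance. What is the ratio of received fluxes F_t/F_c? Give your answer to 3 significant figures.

8.67

L_t/L_c = (R_t/R_c)²(T_t/T_c)⁴ = (2.30)² × (0.980)⁴ = 4.879.
F_t/F_c = (L_t/L_c)/(d_t/d_c)² = 4.879 / (0.750)² = 8.674.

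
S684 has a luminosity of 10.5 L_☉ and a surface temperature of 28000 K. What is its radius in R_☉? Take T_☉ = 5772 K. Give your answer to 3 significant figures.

0.138 R_☉

R/R_☉ = √(L/L_☉) / (T/T_☉)² = √(10.5) / (4.851)²
       = 3.240 / 23.53 = 0.1377.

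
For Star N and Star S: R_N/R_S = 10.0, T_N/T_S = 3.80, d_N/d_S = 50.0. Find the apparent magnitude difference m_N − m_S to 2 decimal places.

-2.30

L_N/L_S = (10.0)²(3.80)⁴ = 2.085×10^4.
F_N/F_S = (L_N/L_S)/(d_N/d_S)² = 2.085×10^4/2500 = 8.341.
m_N − m_S = −2.5 log₁₀(8.341) = -2.30.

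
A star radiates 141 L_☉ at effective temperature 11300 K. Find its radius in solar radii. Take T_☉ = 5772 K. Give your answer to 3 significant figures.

R/R_☉ = √(L/L_☉) / (T/T_☉)² = √(141) / (1.958)²
       = 11.87 / 3.833 = 3.098.

3.10 solar radii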